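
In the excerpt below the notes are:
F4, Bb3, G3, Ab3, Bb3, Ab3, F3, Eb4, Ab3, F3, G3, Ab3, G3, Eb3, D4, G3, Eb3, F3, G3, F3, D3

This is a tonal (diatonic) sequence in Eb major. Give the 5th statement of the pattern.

Unit = 7 notes; the statements start on F4, Eb4, D4, moving down a 2nd each time.
Carrying on: C4 → Bb3.
So cell 5 is Bb3 Eb3 C3 D3 Eb3 D3 Bb2.

Bb3 Eb3 C3 D3 Eb3 D3 Bb2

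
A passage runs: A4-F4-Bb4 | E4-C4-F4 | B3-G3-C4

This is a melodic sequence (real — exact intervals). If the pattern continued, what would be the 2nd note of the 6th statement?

The unit is 3 notes. Position-2 pitches of the 3 shown cells: F4, C4, G3.
Extending down a 4th: D3 → A2 → E2.

E2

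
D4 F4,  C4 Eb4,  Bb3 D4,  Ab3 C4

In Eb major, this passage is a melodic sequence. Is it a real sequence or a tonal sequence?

tonal

Every note is diatonic to Eb major.
Cell 1 has +3 semitones from note 1 to 2, but cell 3 has +4 — the interval quality changes while the contour stays the same, which is the hallmark of a tonal sequence.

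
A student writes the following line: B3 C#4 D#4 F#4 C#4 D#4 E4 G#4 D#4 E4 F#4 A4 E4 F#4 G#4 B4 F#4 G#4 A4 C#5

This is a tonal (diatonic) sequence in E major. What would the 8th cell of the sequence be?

B4 C#5 D#5 F#5

Unit = 4 notes; the statements start on B3, C#4, D#4, E4, F#4, moving up a 2nd each time.
Extending up a 2nd: G#4 → A4 → B4.
So cell 8 is B4 C#5 D#5 F#5.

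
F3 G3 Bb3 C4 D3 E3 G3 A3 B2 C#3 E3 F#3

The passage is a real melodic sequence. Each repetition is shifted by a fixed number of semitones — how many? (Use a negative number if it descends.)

With a 4-note motive the entries are F3, D3, B2, each down a 3rd from the previous.
F3→D3 is 50 − 53 = -3 semitones.

-3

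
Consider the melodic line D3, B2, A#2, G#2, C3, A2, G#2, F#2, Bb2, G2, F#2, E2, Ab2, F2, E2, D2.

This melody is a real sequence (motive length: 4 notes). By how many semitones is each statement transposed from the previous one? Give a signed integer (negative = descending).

-2

Unit = 4 notes; the statements start on D3, C3, Bb2, Ab2, moving down a 2nd each time.
D3→C3 is 48 − 50 = -2 semitones.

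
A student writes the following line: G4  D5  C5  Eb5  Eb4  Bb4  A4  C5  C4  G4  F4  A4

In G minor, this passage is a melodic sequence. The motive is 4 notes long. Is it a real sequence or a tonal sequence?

Every note is diatonic to G minor.
Cell 1 has -2 semitones from note 2 to 3, but cell 2 has -1 — the interval quality changes while the contour stays the same, which is the hallmark of a tonal sequence.

tonal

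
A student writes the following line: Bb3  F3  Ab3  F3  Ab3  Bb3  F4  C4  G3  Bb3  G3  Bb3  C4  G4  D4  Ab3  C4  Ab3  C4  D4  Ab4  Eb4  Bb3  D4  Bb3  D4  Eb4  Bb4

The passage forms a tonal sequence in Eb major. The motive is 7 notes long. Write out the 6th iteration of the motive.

G4 D4 F4 D4 F4 G4 D5

With a 7-note motive the entries are Bb3, C4, D4, Eb4, each up a 2nd from the previous.
Carrying on: F4 → G4.
From G4 the diatonic shape gives G4 D4 F4 D4 F4 G4 D5.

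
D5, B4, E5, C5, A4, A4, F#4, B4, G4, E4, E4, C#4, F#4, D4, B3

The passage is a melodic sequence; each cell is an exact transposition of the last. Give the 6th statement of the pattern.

With a 5-note motive the entries are D5, A4, E4, each down a 4th from the previous.
Extending down a 4th: B3 → F#3 → C#3.
From C#3 the exact shape gives C#3 A#2 D#3 B2 G#2.

C#3 A#2 D#3 B2 G#2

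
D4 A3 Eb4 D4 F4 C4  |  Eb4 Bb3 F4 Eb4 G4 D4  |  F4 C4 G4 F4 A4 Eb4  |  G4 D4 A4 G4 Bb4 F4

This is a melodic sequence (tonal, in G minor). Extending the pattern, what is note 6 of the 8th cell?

The unit is 6 notes. Position-6 pitches of the 4 shown cells: C4, D4, Eb4, F4.
Carrying that up a 2nd forward: G4 → A4 → Bb4 → C5.

C5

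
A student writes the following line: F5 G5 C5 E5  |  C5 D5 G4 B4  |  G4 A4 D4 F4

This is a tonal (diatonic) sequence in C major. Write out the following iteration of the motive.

The 4-note cells begin on F5, C5, G4 — each down a 4th from the last.
Statement 4 starts on D4 and keeps the same diatonic contour: D4 E4 A3 C4.

D4 E4 A3 C4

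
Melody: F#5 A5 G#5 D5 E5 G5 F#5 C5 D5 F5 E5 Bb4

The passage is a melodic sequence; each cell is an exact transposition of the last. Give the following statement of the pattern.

C5 Eb5 D5 Ab4

The 4-note cells begin on F#5, E5, D5 — each down a 2nd from the last.
So cell 4 is C5 Eb5 D5 Ab4.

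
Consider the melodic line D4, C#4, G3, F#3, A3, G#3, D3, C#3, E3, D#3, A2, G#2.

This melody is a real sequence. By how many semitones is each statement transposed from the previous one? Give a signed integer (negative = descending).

-5

Taking 4-note groups, the heads are D4, A3, E3: the pattern moves down a 4th.
Counting half-steps from D4 to A3: -5.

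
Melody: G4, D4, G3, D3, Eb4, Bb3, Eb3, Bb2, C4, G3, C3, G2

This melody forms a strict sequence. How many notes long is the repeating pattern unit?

4

12 notes total. Splitting into 3 groups of 4:
G4 D4 G3 D3 | Eb4 Bb3 Eb3 Bb2 | C4 G3 C3 G2
That's a consistent down a 3rd shift per cell, and no other grouping gives one.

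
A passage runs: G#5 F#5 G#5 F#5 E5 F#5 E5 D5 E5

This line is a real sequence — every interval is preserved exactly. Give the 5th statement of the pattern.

Unit = 3 notes; the statements start on G#5, F#5, E5, moving down a 2nd each time.
Extending down a 2nd: D5 → C5.
Statement 5 starts on C5 and keeps the same exact contour: C5 Bb4 C5.

C5 Bb4 C5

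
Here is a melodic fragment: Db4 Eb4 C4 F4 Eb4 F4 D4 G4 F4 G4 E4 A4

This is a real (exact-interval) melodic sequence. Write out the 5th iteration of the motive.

With a 4-note motive the entries are Db4, Eb4, F4, each up a 2nd from the previous.
Extending up a 2nd: G4 → A4.
So cell 5 is A4 B4 G#4 C#5.

A4 B4 G#4 C#5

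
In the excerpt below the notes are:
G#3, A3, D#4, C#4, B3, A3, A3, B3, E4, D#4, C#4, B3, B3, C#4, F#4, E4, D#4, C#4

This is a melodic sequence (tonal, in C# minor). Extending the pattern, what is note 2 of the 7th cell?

The unit is 6 notes. Position-2 pitches of the 3 shown cells: A3, B3, C#4.
Extending up a 2nd: D#4 → E4 → F#4 → G#4.

G#4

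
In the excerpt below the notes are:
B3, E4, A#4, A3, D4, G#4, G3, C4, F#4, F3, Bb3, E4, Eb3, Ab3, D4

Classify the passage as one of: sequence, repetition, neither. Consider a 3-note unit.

Each 3-note cell is the previous one transposed down a 2nd.

sequence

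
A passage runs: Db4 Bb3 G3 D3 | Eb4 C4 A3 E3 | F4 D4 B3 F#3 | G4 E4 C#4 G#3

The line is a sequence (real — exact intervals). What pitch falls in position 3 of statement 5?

With 4-note cells, note 3 of each statement runs G3, A3, B3, C#4.
Each moves up a 2nd; the next is D#4.

D#4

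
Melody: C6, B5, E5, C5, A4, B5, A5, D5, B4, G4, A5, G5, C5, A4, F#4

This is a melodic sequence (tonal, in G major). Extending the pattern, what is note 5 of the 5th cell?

Grouping in 5s, the 5th note of each cell is A4, G4, F#4.
Each moves down a 2nd. Continuing: E4 → D4.

D4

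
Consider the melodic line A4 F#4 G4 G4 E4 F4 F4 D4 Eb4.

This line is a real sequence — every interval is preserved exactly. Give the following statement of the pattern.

Taking 3-note groups, the heads are A4, G4, F4: the pattern moves down a 2nd.
From Eb4 the exact shape gives Eb4 C4 Db4.

Eb4 C4 Db4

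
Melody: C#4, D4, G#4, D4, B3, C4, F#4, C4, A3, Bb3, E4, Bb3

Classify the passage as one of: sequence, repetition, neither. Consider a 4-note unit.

sequence

Each 4-note cell is the previous one transposed down a 2nd.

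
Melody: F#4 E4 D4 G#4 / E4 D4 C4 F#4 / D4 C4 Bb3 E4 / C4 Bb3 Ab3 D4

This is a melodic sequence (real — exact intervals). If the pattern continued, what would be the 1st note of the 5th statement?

The unit is 4 notes. Position-1 pitches of the 4 shown cells: F#4, E4, D4, C4.
One more down a 2nd gives Bb3.

Bb3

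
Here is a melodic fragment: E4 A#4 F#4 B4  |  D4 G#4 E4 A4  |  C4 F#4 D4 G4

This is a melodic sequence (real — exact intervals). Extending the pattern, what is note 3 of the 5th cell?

The unit is 4 notes. Position-3 pitches of the 3 shown cells: F#4, E4, D4.
Carrying that down a 2nd forward: C4 → Bb3.

Bb3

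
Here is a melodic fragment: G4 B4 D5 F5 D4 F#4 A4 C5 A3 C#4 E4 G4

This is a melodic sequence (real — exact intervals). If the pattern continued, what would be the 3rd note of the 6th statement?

C#3

With 4-note cells, note 3 of each statement runs D5, A4, E4.
Carrying that down a 4th forward: B3 → F#3 → C#3.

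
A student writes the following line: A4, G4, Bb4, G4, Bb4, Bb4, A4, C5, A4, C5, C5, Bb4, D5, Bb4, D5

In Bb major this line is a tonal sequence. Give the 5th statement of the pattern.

Eb5 D5 F5 D5 F5

The 5-note cells begin on A4, Bb4, C5 — each up a 2nd from the last.
Continuing the starts: D5 → Eb5.
So cell 5 is Eb5 D5 F5 D5 F5.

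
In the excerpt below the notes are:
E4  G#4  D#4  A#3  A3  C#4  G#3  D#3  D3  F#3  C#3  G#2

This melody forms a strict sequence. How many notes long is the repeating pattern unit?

There are 12 notes; a 4-note unit gives 3 cells:
E4 G#4 D#4 A#3 | A3 C#4 G#3 D#3 | D3 F#3 C#3 G#2
Every group is a transposition down a 5th of the one before; no shorter unit works.

4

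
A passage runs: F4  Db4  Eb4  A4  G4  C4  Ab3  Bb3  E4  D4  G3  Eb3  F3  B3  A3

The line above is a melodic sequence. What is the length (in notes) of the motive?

Try groups of 5 (3 cells in 15 notes):
F4 Db4 Eb4 A4 G4 | C4 Ab3 Bb3 E4 D4 | G3 Eb3 F3 B3 A3
That's a consistent down a 4th shift per cell, and no other grouping gives one.

5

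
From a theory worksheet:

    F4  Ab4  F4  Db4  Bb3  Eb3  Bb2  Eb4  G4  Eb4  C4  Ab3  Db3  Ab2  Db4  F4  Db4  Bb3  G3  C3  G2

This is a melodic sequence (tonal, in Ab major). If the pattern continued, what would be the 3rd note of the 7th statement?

With 7-note cells, note 3 of each statement runs F4, Eb4, Db4.
Extending down a 2nd: C4 → Bb3 → Ab3 → G3.

G3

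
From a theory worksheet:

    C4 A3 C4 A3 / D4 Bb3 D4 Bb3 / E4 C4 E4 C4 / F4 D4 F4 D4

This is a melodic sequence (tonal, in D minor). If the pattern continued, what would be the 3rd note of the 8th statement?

C5

The unit is 4 notes. Position-3 pitches of the 4 shown cells: C4, D4, E4, F4.
Carrying that up a 2nd forward: G4 → A4 → Bb4 → C5.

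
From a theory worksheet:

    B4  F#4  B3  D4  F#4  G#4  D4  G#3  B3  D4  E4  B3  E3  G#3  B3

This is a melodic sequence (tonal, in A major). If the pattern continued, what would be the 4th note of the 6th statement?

A2

The unit is 5 notes. Position-4 pitches of the 3 shown cells: D4, B3, G#3.
Each moves down a 3rd. Continuing: E3 → C#3 → A2.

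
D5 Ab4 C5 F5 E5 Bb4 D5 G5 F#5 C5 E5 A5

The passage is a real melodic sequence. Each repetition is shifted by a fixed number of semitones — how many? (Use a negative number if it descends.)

2

Unit = 4 notes; the statements start on D5, E5, F#5, moving up a 2nd each time.
D5 to E5 spans +2 semitones.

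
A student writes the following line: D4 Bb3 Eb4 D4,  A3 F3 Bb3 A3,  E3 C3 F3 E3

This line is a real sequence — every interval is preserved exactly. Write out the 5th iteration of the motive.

The 4-note cells begin on D4, A3, E3 — each down a 4th from the last.
Continuing the starts: B2 → F#2.
So cell 5 is F#2 D2 G2 F#2.

F#2 D2 G2 F#2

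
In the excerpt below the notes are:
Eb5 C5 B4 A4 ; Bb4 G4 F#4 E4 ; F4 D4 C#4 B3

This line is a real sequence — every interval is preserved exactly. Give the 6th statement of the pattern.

The 4-note cells begin on Eb5, Bb4, F4 — each down a 4th from the last.
Continuing the starts: C4 → G3 → D3.
From D3 the exact shape gives D3 B2 A#2 G#2.

D3 B2 A#2 G#2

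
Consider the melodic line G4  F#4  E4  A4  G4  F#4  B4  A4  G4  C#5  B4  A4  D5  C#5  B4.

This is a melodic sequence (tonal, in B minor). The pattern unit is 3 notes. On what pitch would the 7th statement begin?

F#5

With a 3-note motive the entries are G4, A4, B4, C#5, D5, each up a 2nd from the previous.
Extending the heads up a 2nd: E5 → F#5.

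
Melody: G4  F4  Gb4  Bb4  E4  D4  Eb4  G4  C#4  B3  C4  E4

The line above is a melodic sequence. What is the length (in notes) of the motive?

There are 12 notes; a 4-note unit gives 3 cells:
G4 F4 Gb4 Bb4 | E4 D4 Eb4 G4 | C#4 B3 C4 E4
Each cell is the previous one down a 3rd — so the unit is 4 notes.

4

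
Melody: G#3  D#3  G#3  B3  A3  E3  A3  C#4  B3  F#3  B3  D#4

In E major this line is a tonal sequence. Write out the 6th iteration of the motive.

Unit = 4 notes; the statements start on G#3, A3, B3, moving up a 2nd each time.
Continuing the starts: C#4 → D#4 → E4.
So cell 6 is E4 B3 E4 G#4.

E4 B3 E4 G#4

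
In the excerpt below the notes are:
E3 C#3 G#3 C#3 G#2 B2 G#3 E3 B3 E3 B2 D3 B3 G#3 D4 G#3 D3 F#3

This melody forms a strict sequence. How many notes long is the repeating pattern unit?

6

There are 18 notes; a 6-note unit gives 3 cells:
E3 C#3 G#3 C#3 G#2 B2 | G#3 E3 B3 E3 B2 D3 | B3 G#3 D4 G#3 D3 F#3
Each cell is the previous one up a 3rd — so the unit is 6 notes.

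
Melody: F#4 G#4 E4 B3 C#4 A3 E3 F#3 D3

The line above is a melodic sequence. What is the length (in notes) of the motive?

There are 9 notes; a 3-note unit gives 3 cells:
F#4 G#4 E4 | B3 C#4 A3 | E3 F#3 D3
Every group is a transposition down a 5th of the one before; no shorter unit works.

3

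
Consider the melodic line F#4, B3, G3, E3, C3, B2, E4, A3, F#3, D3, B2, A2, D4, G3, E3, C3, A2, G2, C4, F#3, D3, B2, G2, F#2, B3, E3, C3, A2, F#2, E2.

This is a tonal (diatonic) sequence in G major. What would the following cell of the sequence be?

A3 D3 B2 G2 E2 D2

Taking 6-note groups, the heads are F#4, E4, D4, C4, B3: the pattern moves down a 2nd.
So cell 6 is A3 D3 B2 G2 E2 D2.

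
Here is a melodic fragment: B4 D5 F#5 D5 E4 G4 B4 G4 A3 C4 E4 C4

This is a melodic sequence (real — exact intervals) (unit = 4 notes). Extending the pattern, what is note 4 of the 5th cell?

Bb2

Grouping in 4s, the 4th note of each cell is D5, G4, C4.
Carrying that down a 5th forward: F3 → Bb2.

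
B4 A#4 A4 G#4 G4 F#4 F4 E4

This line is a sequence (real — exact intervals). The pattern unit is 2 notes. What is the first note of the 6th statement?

Db4

The 2-note cells begin on B4, A4, G4, F4 — each down a 2nd from the last.
Continuing: Eb4 → Db4. Statement 6 starts on Db4.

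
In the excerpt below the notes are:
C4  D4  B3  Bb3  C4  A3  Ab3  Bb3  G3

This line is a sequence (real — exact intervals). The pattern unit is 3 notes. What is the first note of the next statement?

Gb3

The 3-note cells begin on C4, Bb3, Ab3 — each down a 2nd from the last.
The next head, down a 2nd from Ab3, is Gb3.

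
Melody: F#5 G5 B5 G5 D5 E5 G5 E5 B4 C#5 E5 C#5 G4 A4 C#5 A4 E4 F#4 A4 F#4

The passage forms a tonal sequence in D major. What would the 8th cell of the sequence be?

With a 4-note motive the entries are F#5, D5, B4, G4, E4, each down a 3rd from the previous.
Continuing the starts: C#4 → A3 → F#3.
Statement 8 starts on F#3 and keeps the same diatonic contour: F#3 G3 B3 G3.

F#3 G3 B3 G3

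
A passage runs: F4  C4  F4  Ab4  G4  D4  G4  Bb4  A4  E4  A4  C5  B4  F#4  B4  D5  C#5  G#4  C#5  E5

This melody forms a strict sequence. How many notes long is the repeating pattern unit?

There are 20 notes; a 4-note unit gives 5 cells:
F4 C4 F4 Ab4 | G4 D4 G4 Bb4 | A4 E4 A4 C5 | B4 F#4 B4 D5 | C#5 G#4 C#5 E5
Every group is a transposition up a 2nd of the one before; no shorter unit works.

4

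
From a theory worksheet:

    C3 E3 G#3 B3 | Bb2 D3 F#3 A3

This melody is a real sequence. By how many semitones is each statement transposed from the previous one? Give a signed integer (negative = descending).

Unit = 4 notes; the statements start on C3, Bb2, moving down a 2nd each time.
C3→Bb2 is 46 − 48 = -2 semitones.

-2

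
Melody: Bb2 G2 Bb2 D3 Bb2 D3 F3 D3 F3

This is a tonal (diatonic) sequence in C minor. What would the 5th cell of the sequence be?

C4 Ab3 C4

With a 3-note motive the entries are Bb2, D3, F3, each up a 3rd from the previous.
Carrying on: Ab3 → C4.
From C4 the diatonic shape gives C4 Ab3 C4.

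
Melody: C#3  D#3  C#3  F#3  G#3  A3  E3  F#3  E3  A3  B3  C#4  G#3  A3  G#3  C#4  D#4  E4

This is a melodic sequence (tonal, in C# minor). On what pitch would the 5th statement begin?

The 6-note cells begin on C#3, E3, G#3 — each up a 3rd from the last.
Continuing: B3 → D#4. Statement 5 starts on D#4.

D#4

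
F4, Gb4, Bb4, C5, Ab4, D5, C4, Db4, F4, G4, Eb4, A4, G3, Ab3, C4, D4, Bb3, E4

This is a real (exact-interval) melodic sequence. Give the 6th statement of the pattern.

E2 F2 A2 B2 G2 C#3

Unit = 6 notes; the statements start on F4, C4, G3, moving down a 4th each time.
Carrying on: D3 → A2 → E2.
From E2 the exact shape gives E2 F2 A2 B2 G2 C#3.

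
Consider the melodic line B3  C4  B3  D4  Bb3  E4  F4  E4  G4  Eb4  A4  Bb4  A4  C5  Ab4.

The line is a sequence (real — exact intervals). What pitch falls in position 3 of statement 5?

G5

Grouping in 5s, the 3rd note of each cell is B3, E4, A4.
Extending up a 4th: D5 → G5.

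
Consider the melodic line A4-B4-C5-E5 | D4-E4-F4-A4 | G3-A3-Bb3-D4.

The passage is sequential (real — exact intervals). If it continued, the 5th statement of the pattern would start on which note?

F2

Taking 4-note groups, the heads are A4, D4, G3: the pattern moves down a 5th.
Extending the heads down a 5th: C3 → F2.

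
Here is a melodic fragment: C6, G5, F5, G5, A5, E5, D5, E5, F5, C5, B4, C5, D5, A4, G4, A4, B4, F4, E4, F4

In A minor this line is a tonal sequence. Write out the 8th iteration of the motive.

C4 G3 F3 G3

With a 4-note motive the entries are C6, A5, F5, D5, B4, each down a 3rd from the previous.
Carrying on: G4 → E4 → C4.
Statement 8 starts on C4 and keeps the same diatonic contour: C4 G3 F3 G3.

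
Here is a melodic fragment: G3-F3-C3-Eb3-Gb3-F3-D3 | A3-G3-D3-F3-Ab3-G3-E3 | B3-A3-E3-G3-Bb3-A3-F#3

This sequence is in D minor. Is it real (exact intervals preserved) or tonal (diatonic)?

real

Each cell has the same semitone pattern (-2, -5, 3, 3, -1, -3) — intervals are preserved exactly.
And Eb3 lies outside D minor, so the sequence is real rather than tonal.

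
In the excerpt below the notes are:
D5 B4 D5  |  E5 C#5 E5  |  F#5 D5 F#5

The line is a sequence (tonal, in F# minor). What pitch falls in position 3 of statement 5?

With 3-note cells, note 3 of each statement runs D5, E5, F#5.
Each moves up a 2nd. Continuing: G#5 → A5.

A5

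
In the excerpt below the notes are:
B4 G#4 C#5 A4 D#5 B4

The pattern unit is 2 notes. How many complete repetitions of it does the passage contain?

6 notes in groups of 2 gives 6/2 = 3 statements.
Starts: B4, C#5, D#5 — each up a 2nd.

3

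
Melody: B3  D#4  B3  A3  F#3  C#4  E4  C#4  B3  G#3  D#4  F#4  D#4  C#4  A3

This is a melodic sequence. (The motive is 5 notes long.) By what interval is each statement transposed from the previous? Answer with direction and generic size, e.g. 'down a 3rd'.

The 5-note cells begin on B3, C#4, D#4 — each up a 2nd from the last.
B3 to C#4 is up a 2nd.

up a 2nd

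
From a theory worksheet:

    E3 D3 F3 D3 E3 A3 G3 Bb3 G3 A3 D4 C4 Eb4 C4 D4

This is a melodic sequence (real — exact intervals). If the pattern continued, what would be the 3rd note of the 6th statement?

Gb5

The unit is 5 notes. Position-3 pitches of the 3 shown cells: F3, Bb3, Eb4.
Each moves up a 4th. Continuing: Ab4 → Db5 → Gb5.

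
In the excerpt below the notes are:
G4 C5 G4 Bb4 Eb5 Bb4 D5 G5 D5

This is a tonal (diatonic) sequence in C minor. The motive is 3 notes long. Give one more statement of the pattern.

F5 Bb5 F5

Unit = 3 notes; the statements start on G4, Bb4, D5, moving up a 3rd each time.
Statement 4 starts on F5 and keeps the same diatonic contour: F5 Bb5 F5.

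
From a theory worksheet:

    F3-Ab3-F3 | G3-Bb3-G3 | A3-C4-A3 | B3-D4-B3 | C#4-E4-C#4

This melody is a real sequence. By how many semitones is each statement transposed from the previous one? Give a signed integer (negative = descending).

Taking 3-note groups, the heads are F3, G3, A3, B3, C#4: the pattern moves up a 2nd.
F3→G3 is 55 − 53 = 2 semitones.

2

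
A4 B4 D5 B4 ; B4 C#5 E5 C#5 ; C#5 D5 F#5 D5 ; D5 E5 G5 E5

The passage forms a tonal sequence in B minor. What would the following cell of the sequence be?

E5 F#5 A5 F#5

The 4-note cells begin on A4, B4, C#5, D5 — each up a 2nd from the last.
From E5 the diatonic shape gives E5 F#5 A5 F#5.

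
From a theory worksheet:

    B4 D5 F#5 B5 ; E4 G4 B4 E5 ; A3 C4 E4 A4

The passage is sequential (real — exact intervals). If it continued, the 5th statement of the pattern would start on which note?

Unit = 4 notes; the statements start on B4, E4, A3, moving down a 5th each time.
Continuing: D3 → G2. Statement 5 starts on G2.

G2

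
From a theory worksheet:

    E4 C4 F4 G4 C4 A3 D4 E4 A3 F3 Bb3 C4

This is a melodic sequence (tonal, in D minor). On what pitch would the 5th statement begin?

Taking 4-note groups, the heads are E4, C4, A3: the pattern moves down a 3rd.
Continuing: F3 → D3. Statement 5 starts on D3.

D3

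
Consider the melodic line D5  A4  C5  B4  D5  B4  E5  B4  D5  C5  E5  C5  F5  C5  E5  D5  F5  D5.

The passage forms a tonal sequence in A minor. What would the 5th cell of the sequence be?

The 6-note cells begin on D5, E5, F5 — each up a 2nd from the last.
Continuing the starts: G5 → A5.
From A5 the diatonic shape gives A5 E5 G5 F5 A5 F5.

A5 E5 G5 F5 A5 F5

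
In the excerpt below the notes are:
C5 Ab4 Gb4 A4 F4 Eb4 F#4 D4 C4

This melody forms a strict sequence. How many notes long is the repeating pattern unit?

There are 9 notes; a 3-note unit gives 3 cells:
C5 Ab4 Gb4 | A4 F4 Eb4 | F#4 D4 C4
That's a consistent down a 3rd shift per cell, and no other grouping gives one.

3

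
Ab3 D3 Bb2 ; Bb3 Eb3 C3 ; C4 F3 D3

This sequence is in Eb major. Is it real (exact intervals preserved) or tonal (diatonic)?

tonal

Every note is diatonic to Eb major.
Cell 1 has -6 semitones from note 1 to 2, but cell 2 has -7 — the interval quality changes while the contour stays the same, which is the hallmark of a tonal sequence.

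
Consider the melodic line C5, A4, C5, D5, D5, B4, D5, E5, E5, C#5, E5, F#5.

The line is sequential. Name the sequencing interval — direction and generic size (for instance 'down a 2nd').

Taking 4-note groups, the heads are C5, D5, E5: the pattern moves up a 2nd.
C5 to D5 is up a 2nd.

up a 2nd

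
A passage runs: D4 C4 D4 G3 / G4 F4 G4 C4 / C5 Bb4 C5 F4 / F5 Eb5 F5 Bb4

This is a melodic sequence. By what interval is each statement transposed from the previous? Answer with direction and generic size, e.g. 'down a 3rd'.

up a 4th

Taking 4-note groups, the heads are D4, G4, C5, F5: the pattern moves up a 4th.
D4 to G4 is up a 4th.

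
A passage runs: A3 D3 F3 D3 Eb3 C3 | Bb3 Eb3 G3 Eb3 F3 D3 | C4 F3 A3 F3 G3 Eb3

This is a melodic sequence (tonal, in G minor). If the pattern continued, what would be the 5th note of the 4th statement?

The unit is 6 notes. Position-5 pitches of the 3 shown cells: Eb3, F3, G3.
One more up a 2nd gives A3.

A3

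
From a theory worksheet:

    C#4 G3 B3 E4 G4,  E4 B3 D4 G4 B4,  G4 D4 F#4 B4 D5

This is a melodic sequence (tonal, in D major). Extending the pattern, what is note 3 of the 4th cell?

Grouping in 5s, the 3rd note of each cell is B3, D4, F#4.
One more up a 3rd gives A4.

A4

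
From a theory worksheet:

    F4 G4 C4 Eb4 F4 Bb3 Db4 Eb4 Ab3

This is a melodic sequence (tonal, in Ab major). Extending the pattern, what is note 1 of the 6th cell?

Ab3

The unit is 3 notes. Position-1 pitches of the 3 shown cells: F4, Eb4, Db4.
Extending down a 2nd: C4 → Bb3 → Ab3.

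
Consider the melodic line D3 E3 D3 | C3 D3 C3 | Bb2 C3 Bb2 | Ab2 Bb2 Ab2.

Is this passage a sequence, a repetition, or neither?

Each 3-note cell is the previous one transposed down a 2nd.

sequence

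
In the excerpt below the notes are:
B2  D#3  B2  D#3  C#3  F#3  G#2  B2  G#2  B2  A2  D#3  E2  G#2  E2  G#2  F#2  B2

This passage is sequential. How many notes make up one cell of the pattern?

There are 18 notes; a 6-note unit gives 3 cells:
B2 D#3 B2 D#3 C#3 F#3 | G#2 B2 G#2 B2 A2 D#3 | E2 G#2 E2 G#2 F#2 B2
Every group is a transposition down a 3rd of the one before; no shorter unit works.

6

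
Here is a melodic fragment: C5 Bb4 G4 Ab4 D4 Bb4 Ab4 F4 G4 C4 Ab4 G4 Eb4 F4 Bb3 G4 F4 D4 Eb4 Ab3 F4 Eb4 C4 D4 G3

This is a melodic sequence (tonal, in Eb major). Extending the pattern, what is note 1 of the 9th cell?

Bb3

The unit is 5 notes. Position-1 pitches of the 5 shown cells: C5, Bb4, Ab4, G4, F4.
Carrying that down a 2nd forward: Eb4 → D4 → C4 → Bb3.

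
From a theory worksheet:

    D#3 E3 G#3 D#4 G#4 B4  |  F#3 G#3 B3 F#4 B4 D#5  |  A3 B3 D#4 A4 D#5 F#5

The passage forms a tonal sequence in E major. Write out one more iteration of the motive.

C#4 D#4 F#4 C#5 F#5 A5

With a 6-note motive the entries are D#3, F#3, A3, each up a 3rd from the previous.
Statement 4 starts on C#4 and keeps the same diatonic contour: C#4 D#4 F#4 C#5 F#5 A5.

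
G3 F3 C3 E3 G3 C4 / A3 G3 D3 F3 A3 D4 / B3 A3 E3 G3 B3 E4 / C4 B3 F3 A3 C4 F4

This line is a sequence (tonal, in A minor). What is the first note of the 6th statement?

With a 6-note motive the entries are G3, A3, B3, C4, each up a 2nd from the previous.
Continuing: D4 → E4. Statement 6 starts on E4.

E4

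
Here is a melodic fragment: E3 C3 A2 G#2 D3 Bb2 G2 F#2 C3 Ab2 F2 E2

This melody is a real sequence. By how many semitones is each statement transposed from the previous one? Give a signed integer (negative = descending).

-2

The 4-note cells begin on E3, D3, C3 — each down a 2nd from the last.
E3→D3 is 50 − 52 = -2 semitones.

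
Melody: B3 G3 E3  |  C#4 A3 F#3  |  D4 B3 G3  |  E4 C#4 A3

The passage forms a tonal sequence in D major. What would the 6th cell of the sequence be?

G4 E4 C#4

Taking 3-note groups, the heads are B3, C#4, D4, E4: the pattern moves up a 2nd.
Extending up a 2nd: F#4 → G4.
So cell 6 is G4 E4 C#4.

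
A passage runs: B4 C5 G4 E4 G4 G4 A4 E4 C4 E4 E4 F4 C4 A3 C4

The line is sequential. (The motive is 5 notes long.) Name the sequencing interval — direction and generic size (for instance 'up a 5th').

Taking 5-note groups, the heads are B4, G4, E4: the pattern moves down a 3rd.
B4 to G4 is down a 3rd.

down a 3rd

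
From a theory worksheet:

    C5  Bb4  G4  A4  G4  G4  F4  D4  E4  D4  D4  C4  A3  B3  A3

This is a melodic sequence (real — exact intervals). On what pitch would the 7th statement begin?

With a 5-note motive the entries are C5, G4, D4, each down a 4th from the previous.
Continuing: A3 → E3 → B2 → F#2. Statement 7 starts on F#2.

F#2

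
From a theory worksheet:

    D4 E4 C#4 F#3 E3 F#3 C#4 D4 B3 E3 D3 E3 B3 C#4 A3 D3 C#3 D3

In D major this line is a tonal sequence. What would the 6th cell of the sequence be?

F#3 G3 E3 A2 G2 A2

Taking 6-note groups, the heads are D4, C#4, B3: the pattern moves down a 2nd.
Continuing the starts: A3 → G3 → F#3.
From F#3 the diatonic shape gives F#3 G3 E3 A2 G2 A2.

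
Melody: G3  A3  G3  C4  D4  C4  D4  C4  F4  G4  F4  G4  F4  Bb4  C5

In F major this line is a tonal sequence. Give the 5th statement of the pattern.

With a 5-note motive the entries are G3, C4, F4, each up a 4th from the previous.
Continuing the starts: Bb4 → E5.
So cell 5 is E5 F5 E5 A5 Bb5.

E5 F5 E5 A5 Bb5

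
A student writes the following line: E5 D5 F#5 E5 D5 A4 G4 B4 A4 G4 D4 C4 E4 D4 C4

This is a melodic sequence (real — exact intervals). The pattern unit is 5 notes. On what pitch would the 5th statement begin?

The 5-note cells begin on E5, A4, D4 — each down a 5th from the last.
Continuing: G3 → C3. Statement 5 starts on C3.

C3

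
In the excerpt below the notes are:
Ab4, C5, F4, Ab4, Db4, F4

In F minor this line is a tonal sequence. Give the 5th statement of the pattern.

G3 Bb3

The 2-note cells begin on Ab4, F4, Db4 — each down a 3rd from the last.
Continuing the starts: Bb3 → G3.
Statement 5 starts on G3 and keeps the same diatonic contour: G3 Bb3.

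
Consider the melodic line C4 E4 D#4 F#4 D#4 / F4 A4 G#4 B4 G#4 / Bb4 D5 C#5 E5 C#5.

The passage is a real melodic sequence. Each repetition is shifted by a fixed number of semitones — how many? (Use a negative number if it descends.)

5

With a 5-note motive the entries are C4, F4, Bb4, each up a 4th from the previous.
Counting half-steps from C4 to F4: 5.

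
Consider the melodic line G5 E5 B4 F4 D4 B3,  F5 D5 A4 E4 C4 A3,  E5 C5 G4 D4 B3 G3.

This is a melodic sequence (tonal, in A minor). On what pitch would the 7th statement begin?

Unit = 6 notes; the statements start on G5, F5, E5, moving down a 2nd each time.
Extending the heads down a 2nd: D5 → C5 → B4 → A4.

A4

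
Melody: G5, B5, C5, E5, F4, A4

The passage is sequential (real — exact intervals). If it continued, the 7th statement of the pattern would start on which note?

Db2

The 2-note cells begin on G5, C5, F4 — each down a 5th from the last.
Extending the heads down a 5th: Bb3 → Eb3 → Ab2 → Db2.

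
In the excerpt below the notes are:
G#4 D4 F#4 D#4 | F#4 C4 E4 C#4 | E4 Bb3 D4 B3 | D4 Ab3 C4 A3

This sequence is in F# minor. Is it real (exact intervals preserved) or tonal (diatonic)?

real

Each cell has the same semitone pattern (-6, 4, -3) — intervals are preserved exactly.
And D#4 lies outside F# minor, so the sequence is real rather than tonal.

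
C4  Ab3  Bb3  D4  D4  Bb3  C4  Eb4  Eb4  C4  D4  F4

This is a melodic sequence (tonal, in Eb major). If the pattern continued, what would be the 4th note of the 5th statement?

With 4-note cells, note 4 of each statement runs D4, Eb4, F4.
Each moves up a 2nd. Continuing: G4 → Ab4.

Ab4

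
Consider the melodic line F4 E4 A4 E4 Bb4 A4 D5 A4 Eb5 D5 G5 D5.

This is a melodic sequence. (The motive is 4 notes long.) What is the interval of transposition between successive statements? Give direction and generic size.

up a 4th

With a 4-note motive the entries are F4, Bb4, Eb5, each up a 4th from the previous.
From F4 to Bb4: up a 4th.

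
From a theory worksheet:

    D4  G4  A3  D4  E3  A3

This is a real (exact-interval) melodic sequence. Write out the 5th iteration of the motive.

F#2 B2

Taking 2-note groups, the heads are D4, A3, E3: the pattern moves down a 4th.
Carrying on: B2 → F#2.
So cell 5 is F#2 B2.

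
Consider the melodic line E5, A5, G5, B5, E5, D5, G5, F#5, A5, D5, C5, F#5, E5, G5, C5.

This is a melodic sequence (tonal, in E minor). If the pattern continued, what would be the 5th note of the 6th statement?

G4

The unit is 5 notes. Position-5 pitches of the 3 shown cells: E5, D5, C5.
Each moves down a 2nd. Continuing: B4 → A4 → G4.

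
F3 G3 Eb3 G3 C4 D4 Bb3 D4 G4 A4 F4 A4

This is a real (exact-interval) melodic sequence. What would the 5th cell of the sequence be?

A5 B5 G5 B5

With a 4-note motive the entries are F3, C4, G4, each up a 5th from the previous.
Carrying on: D5 → A5.
Statement 5 starts on A5 and keeps the same exact contour: A5 B5 G5 B5.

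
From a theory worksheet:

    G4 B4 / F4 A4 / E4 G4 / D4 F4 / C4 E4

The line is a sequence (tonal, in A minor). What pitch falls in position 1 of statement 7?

With 2-note cells, note 1 of each statement runs G4, F4, E4, D4, C4.
Each moves down a 2nd. Continuing: B3 → A3.

A3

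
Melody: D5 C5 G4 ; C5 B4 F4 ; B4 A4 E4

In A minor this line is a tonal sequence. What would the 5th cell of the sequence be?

With a 3-note motive the entries are D5, C5, B4, each down a 2nd from the previous.
Continuing the starts: A4 → G4.
Statement 5 starts on G4 and keeps the same diatonic contour: G4 F4 C4.

G4 F4 C4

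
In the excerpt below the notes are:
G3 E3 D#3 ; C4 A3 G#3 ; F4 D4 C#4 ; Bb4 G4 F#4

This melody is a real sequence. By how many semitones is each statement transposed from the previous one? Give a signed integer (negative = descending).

The 3-note cells begin on G3, C4, F4, Bb4 — each up a 4th from the last.
G3→C4 is 60 − 55 = 5 semitones.

5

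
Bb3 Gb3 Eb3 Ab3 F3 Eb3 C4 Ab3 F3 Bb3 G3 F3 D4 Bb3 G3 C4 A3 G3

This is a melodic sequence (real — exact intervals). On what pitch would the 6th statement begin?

G#4

Unit = 6 notes; the statements start on Bb3, C4, D4, moving up a 2nd each time.
Continuing: E4 → F#4 → G#4. Statement 6 starts on G#4.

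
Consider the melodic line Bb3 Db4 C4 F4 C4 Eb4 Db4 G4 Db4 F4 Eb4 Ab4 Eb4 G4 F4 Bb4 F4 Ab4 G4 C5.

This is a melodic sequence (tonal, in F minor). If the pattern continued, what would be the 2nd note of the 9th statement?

With 4-note cells, note 2 of each statement runs Db4, Eb4, F4, G4, Ab4.
Extending up a 2nd: Bb4 → C5 → Db5 → Eb5.

Eb5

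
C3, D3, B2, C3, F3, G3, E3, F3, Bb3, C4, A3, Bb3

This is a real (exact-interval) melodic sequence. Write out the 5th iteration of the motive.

Ab4 Bb4 G4 Ab4

Taking 4-note groups, the heads are C3, F3, Bb3: the pattern moves up a 4th.
Extending up a 4th: Eb4 → Ab4.
From Ab4 the exact shape gives Ab4 Bb4 G4 Ab4.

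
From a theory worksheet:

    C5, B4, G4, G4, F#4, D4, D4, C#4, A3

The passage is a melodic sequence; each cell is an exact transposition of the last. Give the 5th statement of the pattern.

Unit = 3 notes; the statements start on C5, G4, D4, moving down a 4th each time.
Continuing the starts: A3 → E3.
Statement 5 starts on E3 and keeps the same exact contour: E3 D#3 B2.

E3 D#3 B2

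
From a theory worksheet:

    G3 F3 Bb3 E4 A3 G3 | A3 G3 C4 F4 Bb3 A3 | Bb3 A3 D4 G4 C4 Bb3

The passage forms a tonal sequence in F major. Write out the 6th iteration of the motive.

E4 D4 G4 C5 F4 E4

With a 6-note motive the entries are G3, A3, Bb3, each up a 2nd from the previous.
Continuing the starts: C4 → D4 → E4.
So cell 6 is E4 D4 G4 C5 F4 E4.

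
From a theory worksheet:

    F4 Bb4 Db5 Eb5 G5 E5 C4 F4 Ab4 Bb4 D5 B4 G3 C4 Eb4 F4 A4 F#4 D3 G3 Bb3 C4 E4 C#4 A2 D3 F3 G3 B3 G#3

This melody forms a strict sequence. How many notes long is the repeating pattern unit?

6

There are 30 notes; a 6-note unit gives 5 cells:
F4 Bb4 Db5 Eb5 G5 E5 | C4 F4 Ab4 Bb4 D5 B4 | G3 C4 Eb4 F4 A4 F#4 | D3 G3 Bb3 C4 E4 C#4 | A2 D3 F3 G3 B3 G#3
That's a consistent down a 4th shift per cell, and no other grouping gives one.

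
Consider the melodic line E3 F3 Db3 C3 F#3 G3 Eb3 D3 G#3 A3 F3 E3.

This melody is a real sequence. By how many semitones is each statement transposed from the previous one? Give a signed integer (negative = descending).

2

Unit = 4 notes; the statements start on E3, F#3, G#3, moving up a 2nd each time.
E3 to F#3 spans +2 semitones.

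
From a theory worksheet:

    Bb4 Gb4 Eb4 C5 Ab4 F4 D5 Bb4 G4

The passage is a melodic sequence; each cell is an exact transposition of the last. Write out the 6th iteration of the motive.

Unit = 3 notes; the statements start on Bb4, C5, D5, moving up a 2nd each time.
Extending up a 2nd: E5 → F#5 → G#5.
From G#5 the exact shape gives G#5 E5 C#5.

G#5 E5 C#5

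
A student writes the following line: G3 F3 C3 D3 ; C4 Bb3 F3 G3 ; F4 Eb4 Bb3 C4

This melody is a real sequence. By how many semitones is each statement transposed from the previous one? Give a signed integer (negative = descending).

Unit = 4 notes; the statements start on G3, C4, F4, moving up a 4th each time.
G3 to C4 spans +5 semitones.

5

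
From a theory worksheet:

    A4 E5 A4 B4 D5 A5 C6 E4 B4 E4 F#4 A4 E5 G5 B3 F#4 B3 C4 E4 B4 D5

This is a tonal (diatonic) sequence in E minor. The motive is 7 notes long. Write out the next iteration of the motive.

Taking 7-note groups, the heads are A4, E4, B3: the pattern moves down a 4th.
Statement 4 starts on F#3 and keeps the same diatonic contour: F#3 C4 F#3 G3 B3 F#4 A4.

F#3 C4 F#3 G3 B3 F#4 A4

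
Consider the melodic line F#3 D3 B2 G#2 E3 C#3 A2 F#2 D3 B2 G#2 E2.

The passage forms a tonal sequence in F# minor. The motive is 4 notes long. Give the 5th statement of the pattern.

Taking 4-note groups, the heads are F#3, E3, D3: the pattern moves down a 2nd.
Continuing the starts: C#3 → B2.
So cell 5 is B2 G#2 E2 C#2.

B2 G#2 E2 C#2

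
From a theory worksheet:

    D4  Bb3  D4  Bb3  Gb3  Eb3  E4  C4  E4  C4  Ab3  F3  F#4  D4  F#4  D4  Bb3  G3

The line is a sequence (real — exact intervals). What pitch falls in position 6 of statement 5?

B3

The unit is 6 notes. Position-6 pitches of the 3 shown cells: Eb3, F3, G3.
Carrying that up a 2nd forward: A3 → B3.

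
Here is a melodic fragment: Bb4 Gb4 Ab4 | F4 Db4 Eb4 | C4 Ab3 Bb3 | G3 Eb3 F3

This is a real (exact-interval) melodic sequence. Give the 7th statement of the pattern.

With a 3-note motive the entries are Bb4, F4, C4, G3, each down a 4th from the previous.
Continuing the starts: D3 → A2 → E2.
From E2 the exact shape gives E2 C2 D2.

E2 C2 D2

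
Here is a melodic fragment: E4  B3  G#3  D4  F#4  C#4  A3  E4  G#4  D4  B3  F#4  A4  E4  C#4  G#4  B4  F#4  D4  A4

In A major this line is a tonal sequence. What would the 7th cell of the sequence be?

D5 A4 F#4 C#5

Taking 4-note groups, the heads are E4, F#4, G#4, A4, B4: the pattern moves up a 2nd.
Carrying on: C#5 → D5.
So cell 7 is D5 A4 F#4 C#5.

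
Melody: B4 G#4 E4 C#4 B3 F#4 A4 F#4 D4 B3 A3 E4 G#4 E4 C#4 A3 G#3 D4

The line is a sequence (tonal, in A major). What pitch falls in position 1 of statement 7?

With 6-note cells, note 1 of each statement runs B4, A4, G#4.
Each moves down a 2nd. Continuing: F#4 → E4 → D4 → C#4.

C#4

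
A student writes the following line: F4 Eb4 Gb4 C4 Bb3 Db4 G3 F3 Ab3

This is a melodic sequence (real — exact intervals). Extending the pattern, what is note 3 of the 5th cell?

Bb2

The unit is 3 notes. Position-3 pitches of the 3 shown cells: Gb4, Db4, Ab3.
Carrying that down a 4th forward: Eb3 → Bb2.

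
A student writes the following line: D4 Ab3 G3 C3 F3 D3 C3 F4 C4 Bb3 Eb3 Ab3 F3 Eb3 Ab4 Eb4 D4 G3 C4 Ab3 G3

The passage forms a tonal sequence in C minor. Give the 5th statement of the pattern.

Eb5 Bb4 Ab4 D4 G4 Eb4 D4

Taking 7-note groups, the heads are D4, F4, Ab4: the pattern moves up a 3rd.
Carrying on: C5 → Eb5.
From Eb5 the diatonic shape gives Eb5 Bb4 Ab4 D4 G4 Eb4 D4.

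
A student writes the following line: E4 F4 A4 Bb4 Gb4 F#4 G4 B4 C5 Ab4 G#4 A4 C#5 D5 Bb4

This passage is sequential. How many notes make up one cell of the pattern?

There are 15 notes; a 5-note unit gives 3 cells:
E4 F4 A4 Bb4 Gb4 | F#4 G4 B4 C5 Ab4 | G#4 A4 C#5 D5 Bb4
Every group is a transposition up a 2nd of the one before; no shorter unit works.

5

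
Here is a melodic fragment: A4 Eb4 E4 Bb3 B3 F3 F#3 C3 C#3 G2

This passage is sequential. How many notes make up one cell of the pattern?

2

10 notes total. Splitting into 5 groups of 2:
A4 Eb4 | E4 Bb3 | B3 F3 | F#3 C3 | C#3 G2
Every group is a transposition down a 4th of the one before; no shorter unit works.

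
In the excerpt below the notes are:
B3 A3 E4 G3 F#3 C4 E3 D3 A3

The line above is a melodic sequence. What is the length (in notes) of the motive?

3

9 notes total. Splitting into 3 groups of 3:
B3 A3 E4 | G3 F#3 C4 | E3 D3 A3
Each cell is the previous one down a 3rd — so the unit is 3 notes.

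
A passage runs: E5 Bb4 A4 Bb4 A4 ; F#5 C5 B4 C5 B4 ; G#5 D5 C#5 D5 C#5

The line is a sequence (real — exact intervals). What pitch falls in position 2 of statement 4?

With 5-note cells, note 2 of each statement runs Bb4, C5, D5.
One more up a 2nd gives E5.

E5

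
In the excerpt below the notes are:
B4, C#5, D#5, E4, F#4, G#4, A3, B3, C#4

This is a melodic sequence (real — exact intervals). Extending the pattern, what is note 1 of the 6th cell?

C2

Grouping in 3s, the 1st note of each cell is B4, E4, A3.
Each moves down a 5th. Continuing: D3 → G2 → C2.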